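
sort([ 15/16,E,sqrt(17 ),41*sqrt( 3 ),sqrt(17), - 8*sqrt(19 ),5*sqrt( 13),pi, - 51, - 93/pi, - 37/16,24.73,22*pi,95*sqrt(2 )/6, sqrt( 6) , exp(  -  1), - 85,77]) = [ - 85, - 51, - 8*sqrt( 19), - 93/pi , - 37/16 , exp( - 1 ),  15/16 , sqrt (6 ), E, pi,  sqrt(17 ), sqrt( 17 ),5*sqrt(13), 95*sqrt( 2 ) /6,24.73, 22*pi,  41*sqrt(3 ), 77] 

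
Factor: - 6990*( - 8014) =56017860 = 2^2*3^1*5^1*233^1*4007^1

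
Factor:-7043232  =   - 2^5*3^1 * 7^1*47^1*223^1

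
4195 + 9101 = 13296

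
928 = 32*29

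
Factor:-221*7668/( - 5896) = 2^(-1)*3^3*11^( - 1)*13^1* 17^1 * 67^( -1) * 71^1 =423657/1474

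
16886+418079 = 434965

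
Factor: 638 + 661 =3^1*433^1 = 1299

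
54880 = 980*56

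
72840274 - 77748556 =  - 4908282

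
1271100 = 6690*190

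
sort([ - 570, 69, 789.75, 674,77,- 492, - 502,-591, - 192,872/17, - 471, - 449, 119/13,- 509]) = [ - 591, - 570, - 509,-502, - 492, - 471, - 449, - 192,119/13,872/17, 69,  77, 674, 789.75]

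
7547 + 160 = 7707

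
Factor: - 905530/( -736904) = 452765/368452 = 2^( - 2 )*5^1*7^ ( - 1)*83^1*1091^1*13159^( - 1) 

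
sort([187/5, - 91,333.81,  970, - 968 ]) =[ - 968,-91,187/5, 333.81,970] 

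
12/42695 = 12/42695 = 0.00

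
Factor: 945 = 3^3*5^1*7^1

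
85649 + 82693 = 168342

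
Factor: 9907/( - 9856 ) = -2^( - 7)*7^( - 1)*11^(-1)* 9907^1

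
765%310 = 145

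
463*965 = 446795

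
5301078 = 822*6449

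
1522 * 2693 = 4098746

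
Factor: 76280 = 2^3*5^1*1907^1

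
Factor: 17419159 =17419159^1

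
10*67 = 670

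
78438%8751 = 8430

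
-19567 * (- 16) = 313072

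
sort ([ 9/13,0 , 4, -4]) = [ - 4, 0, 9/13 , 4 ] 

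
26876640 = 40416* 665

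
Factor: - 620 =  - 2^2*5^1*31^1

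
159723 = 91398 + 68325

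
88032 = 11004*8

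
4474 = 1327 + 3147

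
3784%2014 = 1770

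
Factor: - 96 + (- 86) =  - 182 = - 2^1*7^1*13^1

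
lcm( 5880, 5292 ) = 52920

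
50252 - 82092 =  - 31840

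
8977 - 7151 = 1826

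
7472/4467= 7472/4467  =  1.67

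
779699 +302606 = 1082305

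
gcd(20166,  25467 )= 3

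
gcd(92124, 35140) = 4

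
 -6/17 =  - 6/17 = - 0.35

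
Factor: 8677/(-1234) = -2^(-1)*617^ ( - 1 )*8677^1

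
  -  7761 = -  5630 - 2131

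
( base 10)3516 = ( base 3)11211020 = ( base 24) 62c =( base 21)7k9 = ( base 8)6674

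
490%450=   40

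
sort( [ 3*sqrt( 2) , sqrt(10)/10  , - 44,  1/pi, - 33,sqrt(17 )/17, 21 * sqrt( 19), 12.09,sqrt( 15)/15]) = [ - 44,-33,sqrt( 17)/17,sqrt( 15 )/15, sqrt( 10)/10,1/pi, 3*sqrt( 2), 12.09,21*sqrt( 19 ) ] 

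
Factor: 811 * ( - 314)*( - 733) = 186661382=2^1*157^1 * 733^1*811^1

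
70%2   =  0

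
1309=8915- 7606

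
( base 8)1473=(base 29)sf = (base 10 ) 827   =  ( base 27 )13h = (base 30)RH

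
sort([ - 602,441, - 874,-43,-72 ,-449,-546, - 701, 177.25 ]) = [ - 874, - 701, - 602, - 546, - 449,-72,- 43, 177.25,441]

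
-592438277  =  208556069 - 800994346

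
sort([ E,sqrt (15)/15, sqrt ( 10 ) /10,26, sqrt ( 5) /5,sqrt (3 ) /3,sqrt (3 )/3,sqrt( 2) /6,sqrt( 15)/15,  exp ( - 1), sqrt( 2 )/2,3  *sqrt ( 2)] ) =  [sqrt(2) /6, sqrt(15) /15, sqrt(15) /15 , sqrt(10 )/10,exp ( - 1),sqrt( 5)/5, sqrt(3)/3,sqrt(3)/3,sqrt(  2)/2,E,3*sqrt(2 ), 26]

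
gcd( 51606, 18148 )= 2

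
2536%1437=1099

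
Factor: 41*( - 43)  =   - 41^1*43^1 = -1763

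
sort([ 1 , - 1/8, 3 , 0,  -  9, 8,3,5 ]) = [ - 9, - 1/8,0, 1 , 3, 3, 5,8 ] 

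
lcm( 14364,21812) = 588924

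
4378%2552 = 1826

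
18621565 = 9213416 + 9408149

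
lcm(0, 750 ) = 0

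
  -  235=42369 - 42604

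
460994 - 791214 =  - 330220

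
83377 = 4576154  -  4492777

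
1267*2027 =2568209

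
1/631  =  1/631 =0.00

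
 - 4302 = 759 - 5061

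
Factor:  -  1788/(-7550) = 2^1*3^1*5^( - 2)*149^1*151^ ( - 1)  =  894/3775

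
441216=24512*18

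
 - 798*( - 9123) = 7280154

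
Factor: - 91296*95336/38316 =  - 725316288/3193 = - 2^6*3^1*17^1*31^(-1) * 103^( - 1)*317^1*701^1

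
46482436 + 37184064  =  83666500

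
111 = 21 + 90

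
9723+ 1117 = 10840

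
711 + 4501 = 5212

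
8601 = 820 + 7781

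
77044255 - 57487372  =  19556883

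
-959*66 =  - 63294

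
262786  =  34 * 7729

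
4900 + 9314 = 14214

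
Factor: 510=2^1*3^1*5^1 * 17^1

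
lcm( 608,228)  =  1824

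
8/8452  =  2/2113 = 0.00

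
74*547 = 40478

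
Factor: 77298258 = 2^1*3^1*12883043^1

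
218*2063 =449734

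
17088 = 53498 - 36410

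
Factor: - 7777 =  - 7^1*11^1*101^1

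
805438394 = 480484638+324953756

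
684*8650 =5916600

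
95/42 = 95/42=2.26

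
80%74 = 6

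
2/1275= 2/1275 = 0.00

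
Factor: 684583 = 503^1*1361^1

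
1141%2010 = 1141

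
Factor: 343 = 7^3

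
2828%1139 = 550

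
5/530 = 1/106 =0.01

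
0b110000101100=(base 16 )c2c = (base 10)3116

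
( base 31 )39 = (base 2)1100110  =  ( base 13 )7B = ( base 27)3l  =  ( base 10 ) 102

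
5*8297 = 41485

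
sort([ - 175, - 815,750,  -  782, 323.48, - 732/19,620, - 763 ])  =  [-815, - 782,-763, - 175, - 732/19,323.48,  620, 750 ] 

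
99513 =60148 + 39365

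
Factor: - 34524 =-2^2*3^2*7^1*137^1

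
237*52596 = 12465252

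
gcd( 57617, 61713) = 1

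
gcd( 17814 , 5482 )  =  2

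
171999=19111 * 9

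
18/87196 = 9/43598 = 0.00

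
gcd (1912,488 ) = 8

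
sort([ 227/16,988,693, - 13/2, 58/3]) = [ - 13/2,227/16, 58/3,693, 988]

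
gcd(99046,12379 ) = 1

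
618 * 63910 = 39496380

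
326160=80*4077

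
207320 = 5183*40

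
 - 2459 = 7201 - 9660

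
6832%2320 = 2192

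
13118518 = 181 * 72478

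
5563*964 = 5362732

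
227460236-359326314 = - 131866078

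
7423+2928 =10351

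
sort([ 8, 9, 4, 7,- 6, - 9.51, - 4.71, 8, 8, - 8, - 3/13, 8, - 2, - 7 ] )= [ - 9.51, - 8, -7, -6 , - 4.71, - 2, - 3/13, 4, 7,8,8,8, 8, 9 ]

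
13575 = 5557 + 8018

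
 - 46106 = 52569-98675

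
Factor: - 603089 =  -683^1*883^1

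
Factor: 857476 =2^2*463^2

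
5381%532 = 61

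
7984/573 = 7984/573 =13.93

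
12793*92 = 1176956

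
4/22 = 2/11 =0.18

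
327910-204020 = 123890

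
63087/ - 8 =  -63087/8 = - 7885.88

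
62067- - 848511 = 910578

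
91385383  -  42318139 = 49067244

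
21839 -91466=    - 69627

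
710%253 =204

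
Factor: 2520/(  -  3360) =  - 3/4 = -2^(  -  2)*3^1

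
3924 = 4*981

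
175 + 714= 889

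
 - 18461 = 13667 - 32128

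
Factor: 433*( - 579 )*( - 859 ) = 3^1*193^1*433^1*859^1 = 215357313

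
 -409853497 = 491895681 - 901749178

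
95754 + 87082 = 182836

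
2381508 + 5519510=7901018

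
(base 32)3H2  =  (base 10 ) 3618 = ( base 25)5ji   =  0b111000100010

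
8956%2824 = 484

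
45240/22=22620/11=2056.36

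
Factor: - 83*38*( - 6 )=18924 = 2^2*3^1 *19^1*83^1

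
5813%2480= 853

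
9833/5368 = 1 + 4465/5368 = 1.83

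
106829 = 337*317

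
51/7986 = 17/2662=0.01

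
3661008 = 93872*39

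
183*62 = 11346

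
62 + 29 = 91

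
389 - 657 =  - 268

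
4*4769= 19076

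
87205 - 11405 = 75800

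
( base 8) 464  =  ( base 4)10310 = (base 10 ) 308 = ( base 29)AI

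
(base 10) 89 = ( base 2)1011001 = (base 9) 108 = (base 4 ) 1121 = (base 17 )54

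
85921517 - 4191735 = 81729782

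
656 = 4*164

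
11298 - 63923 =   -  52625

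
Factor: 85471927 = 191^1*661^1*677^1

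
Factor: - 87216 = - 2^4*3^1*23^1  *79^1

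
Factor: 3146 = 2^1*11^2*13^1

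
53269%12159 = 4633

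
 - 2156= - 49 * 44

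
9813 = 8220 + 1593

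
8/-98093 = -8/98093 = - 0.00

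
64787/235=275+162/235  =  275.69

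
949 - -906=1855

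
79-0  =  79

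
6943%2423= 2097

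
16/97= 16/97 = 0.16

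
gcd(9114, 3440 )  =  2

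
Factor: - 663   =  -3^1*13^1*17^1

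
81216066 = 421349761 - 340133695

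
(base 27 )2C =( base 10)66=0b1000010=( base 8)102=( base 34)1W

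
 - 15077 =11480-26557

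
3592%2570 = 1022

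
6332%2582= 1168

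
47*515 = 24205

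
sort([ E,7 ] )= [E,7] 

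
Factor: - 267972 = -2^2 * 3^1*137^1*163^1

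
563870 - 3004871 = - 2441001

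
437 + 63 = 500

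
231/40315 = 21/3665 = 0.01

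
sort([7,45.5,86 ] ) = [7,45.5,  86]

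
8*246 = 1968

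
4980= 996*5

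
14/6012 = 7/3006 = 0.00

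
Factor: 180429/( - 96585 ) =-439/235=- 5^( - 1)*  47^ ( - 1)*439^1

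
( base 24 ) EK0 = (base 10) 8544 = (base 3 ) 102201110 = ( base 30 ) 9eo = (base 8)20540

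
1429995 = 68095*21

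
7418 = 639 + 6779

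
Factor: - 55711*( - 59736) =3327952296 = 2^3 * 3^1 * 19^1 * 131^1*55711^1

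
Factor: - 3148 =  - 2^2*787^1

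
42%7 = 0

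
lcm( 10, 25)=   50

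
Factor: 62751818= 2^1*83^1*378023^1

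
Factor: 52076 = 2^2*47^1*277^1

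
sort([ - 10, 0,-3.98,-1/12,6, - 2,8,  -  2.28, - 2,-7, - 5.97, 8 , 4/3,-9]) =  [ - 10,-9, - 7,-5.97 , - 3.98,  -  2.28, - 2 , - 2, - 1/12, 0, 4/3,6, 8, 8]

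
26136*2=52272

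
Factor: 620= 2^2 * 5^1 * 31^1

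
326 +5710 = 6036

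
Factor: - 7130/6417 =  - 10/9 = - 2^1 * 3^( - 2 )*5^1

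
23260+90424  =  113684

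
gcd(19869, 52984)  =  6623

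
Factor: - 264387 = - 3^1*88129^1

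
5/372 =5/372= 0.01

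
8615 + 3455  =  12070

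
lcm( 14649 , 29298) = 29298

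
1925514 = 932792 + 992722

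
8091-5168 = 2923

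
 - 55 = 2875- 2930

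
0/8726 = 0 =0.00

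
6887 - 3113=3774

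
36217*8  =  289736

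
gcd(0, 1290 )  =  1290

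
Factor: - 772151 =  -43^1*17957^1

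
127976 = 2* 63988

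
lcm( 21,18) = 126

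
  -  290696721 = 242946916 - 533643637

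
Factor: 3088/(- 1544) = - 2^1 = -2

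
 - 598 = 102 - 700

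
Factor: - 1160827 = - 89^1*13043^1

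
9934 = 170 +9764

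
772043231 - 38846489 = 733196742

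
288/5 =288/5 =57.60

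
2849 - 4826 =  - 1977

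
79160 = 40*1979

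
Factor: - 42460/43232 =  - 2^( - 3 )*5^1*7^(  -  1 )*11^1  =  - 55/56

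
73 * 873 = 63729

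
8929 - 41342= - 32413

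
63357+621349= 684706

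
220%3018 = 220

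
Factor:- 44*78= -3432 = -2^3*3^1 *11^1*13^1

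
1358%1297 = 61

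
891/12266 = 891/12266 = 0.07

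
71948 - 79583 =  - 7635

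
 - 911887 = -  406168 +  - 505719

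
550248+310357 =860605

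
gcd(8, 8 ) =8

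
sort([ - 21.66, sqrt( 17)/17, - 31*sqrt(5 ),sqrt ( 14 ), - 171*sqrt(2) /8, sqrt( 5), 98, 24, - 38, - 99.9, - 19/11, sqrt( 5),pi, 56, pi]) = [  -  99.9, - 31*sqrt( 5),-38 , - 171*sqrt (2 ) /8, - 21.66, - 19/11, sqrt( 17 ) /17, sqrt( 5), sqrt( 5 ), pi, pi, sqrt( 14 ),  24, 56, 98 ] 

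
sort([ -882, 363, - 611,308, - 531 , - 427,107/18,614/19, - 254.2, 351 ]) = [-882, - 611, - 531, - 427,-254.2, 107/18,614/19,  308,351,363]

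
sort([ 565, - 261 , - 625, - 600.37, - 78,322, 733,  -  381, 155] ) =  [ - 625, - 600.37, - 381, - 261, - 78,155,322, 565, 733 ]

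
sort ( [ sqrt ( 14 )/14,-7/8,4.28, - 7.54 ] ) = [ - 7.54,  -  7/8,sqrt( 14 )/14, 4.28] 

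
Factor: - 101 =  - 101^1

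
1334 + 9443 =10777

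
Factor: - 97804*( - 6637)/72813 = 2^2*3^( - 1 )*7^2 * 13^( - 1)*499^1*1867^( - 1 )*6637^1=649125148/72813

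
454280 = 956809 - 502529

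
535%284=251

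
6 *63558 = 381348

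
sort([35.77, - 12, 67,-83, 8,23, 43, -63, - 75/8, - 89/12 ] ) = [-83, - 63,  -  12,-75/8, - 89/12,8, 23, 35.77, 43, 67]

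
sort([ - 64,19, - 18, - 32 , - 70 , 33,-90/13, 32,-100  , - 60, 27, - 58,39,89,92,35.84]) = [ - 100, - 70,-64,- 60, - 58, - 32,  -  18,  -  90/13, 19, 27,32, 33, 35.84,39 , 89 , 92]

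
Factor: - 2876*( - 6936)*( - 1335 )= - 2^5*3^2*5^1 *17^2*89^1*719^1  =  - 26630494560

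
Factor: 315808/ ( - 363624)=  - 2^2*3^( - 1 )*71^1 * 109^ ( - 1) = - 284/327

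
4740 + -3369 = 1371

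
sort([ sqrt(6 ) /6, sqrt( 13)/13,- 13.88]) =[-13.88, sqrt (13)/13, sqrt(6)/6]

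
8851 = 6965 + 1886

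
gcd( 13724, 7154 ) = 146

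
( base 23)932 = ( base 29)5LI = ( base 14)1A92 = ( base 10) 4832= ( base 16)12E0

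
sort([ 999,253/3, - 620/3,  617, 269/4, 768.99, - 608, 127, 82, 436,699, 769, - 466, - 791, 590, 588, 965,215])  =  [ - 791,  -  608, - 466, - 620/3,269/4,  82,253/3,127,  215 , 436,588, 590,617, 699,768.99, 769,965 , 999 ]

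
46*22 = 1012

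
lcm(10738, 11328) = 1030848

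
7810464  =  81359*96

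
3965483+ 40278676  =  44244159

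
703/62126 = 703/62126 = 0.01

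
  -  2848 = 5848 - 8696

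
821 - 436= 385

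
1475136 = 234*6304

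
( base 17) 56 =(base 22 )43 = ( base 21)47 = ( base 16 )5B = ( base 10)91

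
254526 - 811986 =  - 557460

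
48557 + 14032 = 62589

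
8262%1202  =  1050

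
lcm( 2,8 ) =8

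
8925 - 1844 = 7081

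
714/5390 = 51/385=0.13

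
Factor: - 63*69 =-4347= -3^3*7^1*23^1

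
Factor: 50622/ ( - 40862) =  - 25311/20431 = - 3^1*11^1 * 13^1*59^1*20431^( - 1 )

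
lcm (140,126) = 1260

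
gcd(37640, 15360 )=40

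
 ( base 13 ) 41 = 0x35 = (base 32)1L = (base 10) 53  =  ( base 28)1P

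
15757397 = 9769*1613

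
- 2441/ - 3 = 2441/3= 813.67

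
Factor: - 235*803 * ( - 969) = 3^1 * 5^1*11^1*17^1 * 19^1*47^1 * 73^1 =182855145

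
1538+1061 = 2599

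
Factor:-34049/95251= - 13^( - 1) * 17^( - 1 )*79^1=- 79/221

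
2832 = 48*59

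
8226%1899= 630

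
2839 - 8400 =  - 5561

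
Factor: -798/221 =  - 2^1*3^1*7^1*13^( - 1 )*17^ ( - 1)*19^1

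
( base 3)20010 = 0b10100101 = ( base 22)7B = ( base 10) 165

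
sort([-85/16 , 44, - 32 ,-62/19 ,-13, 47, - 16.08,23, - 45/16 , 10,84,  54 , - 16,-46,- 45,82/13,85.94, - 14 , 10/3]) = [ - 46,-45,-32,-16.08,-16,  -  14, - 13 ,- 85/16, - 62/19, - 45/16 , 10/3,82/13,10, 23,44,47,  54,84, 85.94]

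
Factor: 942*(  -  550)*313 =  - 162165300 = -2^2*3^1 * 5^2*11^1*157^1 * 313^1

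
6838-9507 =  - 2669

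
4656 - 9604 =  - 4948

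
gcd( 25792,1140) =4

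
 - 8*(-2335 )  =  18680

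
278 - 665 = - 387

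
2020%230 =180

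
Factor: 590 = 2^1*5^1 * 59^1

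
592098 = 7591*78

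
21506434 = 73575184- 52068750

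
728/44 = 182/11 = 16.55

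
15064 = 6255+8809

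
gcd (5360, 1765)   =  5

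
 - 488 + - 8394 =-8882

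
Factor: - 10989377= - 7^4 * 23^1*199^1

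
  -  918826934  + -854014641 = -1772841575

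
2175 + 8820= 10995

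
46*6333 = 291318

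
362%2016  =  362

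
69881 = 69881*1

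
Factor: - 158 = - 2^1*79^1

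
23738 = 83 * 286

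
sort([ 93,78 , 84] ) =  [ 78, 84, 93]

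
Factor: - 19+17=  -  2^1 = - 2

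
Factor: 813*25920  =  21072960 = 2^6 * 3^5*5^1*271^1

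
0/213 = 0 = 0.00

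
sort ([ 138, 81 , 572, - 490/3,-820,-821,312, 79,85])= [ - 821, - 820 ,  -  490/3,79,81, 85, 138, 312, 572]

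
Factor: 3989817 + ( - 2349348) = 3^1*37^1*14779^1= 1640469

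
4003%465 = 283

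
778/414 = 389/207 =1.88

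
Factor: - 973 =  - 7^1 * 139^1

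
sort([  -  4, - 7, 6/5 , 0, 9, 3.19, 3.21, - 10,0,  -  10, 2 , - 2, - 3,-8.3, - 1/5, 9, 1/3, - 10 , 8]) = [ - 10, - 10, -10, - 8.3,- 7, - 4, - 3,- 2, - 1/5,  0, 0, 1/3, 6/5,2, 3.19,3.21, 8, 9, 9]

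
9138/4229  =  2 + 680/4229=2.16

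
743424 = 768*968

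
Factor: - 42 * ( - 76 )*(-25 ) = - 79800 = - 2^3*3^1*5^2 * 7^1*19^1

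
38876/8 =9719/2  =  4859.50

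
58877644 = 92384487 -33506843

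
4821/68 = 70 + 61/68 = 70.90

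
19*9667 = 183673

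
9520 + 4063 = 13583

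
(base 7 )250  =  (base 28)4L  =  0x85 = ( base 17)7e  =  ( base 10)133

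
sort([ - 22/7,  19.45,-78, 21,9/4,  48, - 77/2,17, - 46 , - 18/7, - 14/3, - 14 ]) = [  -  78,-46,-77/2,- 14, - 14/3, - 22/7,-18/7,9/4, 17, 19.45,  21, 48]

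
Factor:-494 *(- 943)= 465842= 2^1*13^1*19^1*23^1*41^1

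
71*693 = 49203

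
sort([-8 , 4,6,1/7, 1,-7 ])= [-8,- 7, 1/7, 1, 4,  6 ]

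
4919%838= 729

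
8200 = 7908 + 292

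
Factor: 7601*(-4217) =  - 32053417 = -  11^1*691^1*4217^1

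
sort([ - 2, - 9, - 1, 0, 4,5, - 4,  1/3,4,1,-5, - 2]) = [  -  9, - 5,  -  4, - 2 ,  -  2, - 1,  0, 1/3,1 , 4, 4, 5]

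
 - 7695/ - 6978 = 2565/2326 = 1.10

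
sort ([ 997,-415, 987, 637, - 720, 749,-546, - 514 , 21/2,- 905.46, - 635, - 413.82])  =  [-905.46, - 720,-635, - 546, - 514,-415, - 413.82,21/2,  637,749, 987,997] 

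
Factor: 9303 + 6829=16132 = 2^2* 37^1*109^1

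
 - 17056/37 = - 17056/37 = -  460.97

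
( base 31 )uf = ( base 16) 3b1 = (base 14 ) 4B7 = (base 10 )945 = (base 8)1661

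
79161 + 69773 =148934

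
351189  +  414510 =765699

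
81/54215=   81/54215 = 0.00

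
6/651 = 2/217 = 0.01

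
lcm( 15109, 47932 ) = 1390028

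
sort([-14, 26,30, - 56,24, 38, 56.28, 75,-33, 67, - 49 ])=[-56, - 49,-33, - 14, 24, 26, 30 , 38, 56.28, 67  ,  75 ] 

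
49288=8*6161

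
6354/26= 244 + 5/13 = 244.38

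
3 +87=90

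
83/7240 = 83/7240= 0.01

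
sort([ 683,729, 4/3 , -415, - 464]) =[ -464, - 415, 4/3, 683, 729]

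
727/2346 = 727/2346 = 0.31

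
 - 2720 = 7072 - 9792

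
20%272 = 20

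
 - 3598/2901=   -  3598/2901= -1.24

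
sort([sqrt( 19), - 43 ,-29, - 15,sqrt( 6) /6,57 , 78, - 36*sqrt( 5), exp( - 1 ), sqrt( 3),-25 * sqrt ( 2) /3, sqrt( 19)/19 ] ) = [ - 36*sqrt (5),-43, - 29, - 15, - 25*sqrt( 2)/3, sqrt( 19)/19, exp( - 1),  sqrt(6 )/6,sqrt(3),sqrt (19 ), 57 , 78] 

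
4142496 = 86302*48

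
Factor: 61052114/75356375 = 2^1*5^ ( - 3 )*19^( - 1)*2053^1*14869^1* 31729^( - 1) 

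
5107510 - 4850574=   256936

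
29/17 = 29/17 = 1.71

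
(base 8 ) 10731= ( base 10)4569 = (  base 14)1945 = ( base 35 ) 3pj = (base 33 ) 46F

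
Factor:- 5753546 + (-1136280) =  - 2^1*3444913^1 = -  6889826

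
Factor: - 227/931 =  - 7^( - 2 ) * 19^( -1 )*227^1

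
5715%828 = 747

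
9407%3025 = 332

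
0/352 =0 = 0.00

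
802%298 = 206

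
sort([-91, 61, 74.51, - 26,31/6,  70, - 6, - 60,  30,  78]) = [ - 91,-60,-26,-6, 31/6,30, 61, 70,74.51,  78] 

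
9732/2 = 4866= 4866.00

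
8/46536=1/5817 = 0.00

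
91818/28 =45909/14 = 3279.21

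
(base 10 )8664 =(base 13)3C36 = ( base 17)1CGB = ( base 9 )12786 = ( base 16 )21D8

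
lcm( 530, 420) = 22260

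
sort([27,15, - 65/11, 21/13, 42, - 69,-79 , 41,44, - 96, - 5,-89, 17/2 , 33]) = [-96, - 89, - 79, - 69, - 65/11, - 5, 21/13,17/2, 15 , 27, 33, 41, 42, 44] 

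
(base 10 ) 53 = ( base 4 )311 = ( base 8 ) 65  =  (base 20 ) 2D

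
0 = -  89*0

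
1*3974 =3974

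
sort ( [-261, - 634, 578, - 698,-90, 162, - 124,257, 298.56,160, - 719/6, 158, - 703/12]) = [ - 698,-634, - 261, - 124,- 719/6, - 90 ,-703/12,158, 160, 162, 257, 298.56 , 578]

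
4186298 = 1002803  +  3183495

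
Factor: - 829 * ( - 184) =2^3*23^1 *829^1 = 152536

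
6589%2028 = 505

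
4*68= 272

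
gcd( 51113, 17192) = 1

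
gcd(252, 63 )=63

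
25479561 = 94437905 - 68958344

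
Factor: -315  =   - 3^2*5^1*7^1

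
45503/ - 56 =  - 813 + 25/56 = - 812.55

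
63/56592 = 7/6288  =  0.00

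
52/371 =52/371  =  0.14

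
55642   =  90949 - 35307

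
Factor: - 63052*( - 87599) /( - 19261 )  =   - 2^2*17^( - 1) * 103^( - 1)*251^1*349^1*1433^1 = - 502117468/1751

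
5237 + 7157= 12394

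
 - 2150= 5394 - 7544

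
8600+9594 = 18194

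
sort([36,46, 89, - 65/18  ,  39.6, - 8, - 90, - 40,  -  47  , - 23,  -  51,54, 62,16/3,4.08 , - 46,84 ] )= [ - 90, - 51, - 47,-46, - 40, - 23, - 8, - 65/18 , 4.08,16/3,36, 39.6, 46,54, 62,84, 89] 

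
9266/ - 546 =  - 4633/273 = - 16.97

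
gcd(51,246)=3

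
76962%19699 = 17865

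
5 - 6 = - 1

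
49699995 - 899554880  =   - 849854885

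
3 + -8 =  - 5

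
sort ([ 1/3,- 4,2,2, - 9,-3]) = [ - 9, - 4 , - 3,1/3,2,2] 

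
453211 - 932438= -479227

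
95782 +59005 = 154787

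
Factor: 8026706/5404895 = 2^1*5^( - 1 )*17^( - 1)*31^1*37^1*3499^1*63587^( - 1 )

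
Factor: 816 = 2^4*3^1*  17^1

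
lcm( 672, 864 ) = 6048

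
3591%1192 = 15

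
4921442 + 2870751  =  7792193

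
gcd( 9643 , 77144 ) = 9643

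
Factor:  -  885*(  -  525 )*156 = 72481500 = 2^2*3^3 * 5^3*7^1* 13^1*59^1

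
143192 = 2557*56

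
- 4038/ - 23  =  175 + 13/23 = 175.57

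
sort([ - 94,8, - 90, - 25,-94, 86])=[ - 94, - 94, - 90, - 25,8,86]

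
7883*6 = 47298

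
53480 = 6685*8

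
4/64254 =2/32127 = 0.00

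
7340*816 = 5989440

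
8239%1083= 658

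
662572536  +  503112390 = 1165684926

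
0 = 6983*0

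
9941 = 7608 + 2333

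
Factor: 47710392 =2^3*  3^1*43^1*83^1*557^1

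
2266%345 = 196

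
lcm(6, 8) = 24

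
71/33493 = 71/33493 = 0.00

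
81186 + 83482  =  164668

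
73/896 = 73/896 = 0.08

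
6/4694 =3/2347= 0.00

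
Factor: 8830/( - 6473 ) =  - 2^1*5^1 * 883^1*6473^ (-1)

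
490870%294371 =196499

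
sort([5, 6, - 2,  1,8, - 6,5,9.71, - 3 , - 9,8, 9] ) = [  -  9, - 6,-3, - 2,  1, 5,  5,6,8, 8,9,  9.71 ] 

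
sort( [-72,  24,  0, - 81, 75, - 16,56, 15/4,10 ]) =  [ - 81, - 72,  -  16,0,15/4,  10, 24,56, 75]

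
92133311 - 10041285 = 82092026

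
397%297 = 100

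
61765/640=12353/128 = 96.51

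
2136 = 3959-1823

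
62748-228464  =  -165716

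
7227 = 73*99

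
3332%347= 209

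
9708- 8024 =1684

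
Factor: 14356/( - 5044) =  - 37/13 = - 13^( - 1)*37^1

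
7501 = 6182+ 1319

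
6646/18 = 369 + 2/9 = 369.22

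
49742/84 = 3553/6 = 592.17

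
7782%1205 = 552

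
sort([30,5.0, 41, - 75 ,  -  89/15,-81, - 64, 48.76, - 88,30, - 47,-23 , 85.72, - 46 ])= [- 88, - 81, - 75,  -  64, - 47,-46,  -  23,  -  89/15, 5.0, 30, 30 , 41,48.76 , 85.72 ]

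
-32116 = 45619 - 77735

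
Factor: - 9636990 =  - 2^1 * 3^1*5^1*11^1*19^1*29^1*53^1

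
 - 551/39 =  - 15 + 34/39 = -14.13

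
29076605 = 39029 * 745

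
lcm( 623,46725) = 46725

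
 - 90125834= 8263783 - 98389617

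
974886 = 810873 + 164013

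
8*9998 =79984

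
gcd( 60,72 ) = 12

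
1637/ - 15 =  - 1637/15 = - 109.13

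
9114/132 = 69 + 1/22 = 69.05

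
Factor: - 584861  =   - 199^1*2939^1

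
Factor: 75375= 3^2*5^3 * 67^1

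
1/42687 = 1/42687 = 0.00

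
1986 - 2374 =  - 388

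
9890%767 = 686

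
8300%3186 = 1928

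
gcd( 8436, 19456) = 76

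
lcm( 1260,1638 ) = 16380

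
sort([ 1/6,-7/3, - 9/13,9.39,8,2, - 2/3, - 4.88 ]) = [ - 4.88,-7/3,-9/13, - 2/3, 1/6, 2,8,9.39 ]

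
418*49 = 20482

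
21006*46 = 966276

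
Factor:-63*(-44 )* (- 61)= - 2^2*  3^2*7^1*11^1*61^1 =-169092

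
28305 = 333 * 85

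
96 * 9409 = 903264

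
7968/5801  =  7968/5801 = 1.37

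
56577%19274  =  18029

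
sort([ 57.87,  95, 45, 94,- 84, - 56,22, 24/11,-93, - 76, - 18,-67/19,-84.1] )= [-93, - 84.1,-84, - 76, - 56 , - 18,-67/19,24/11, 22 , 45,57.87, 94 , 95 ] 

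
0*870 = 0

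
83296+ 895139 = 978435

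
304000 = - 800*( - 380) 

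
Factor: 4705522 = 2^1 * 2352761^1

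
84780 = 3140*27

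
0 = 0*980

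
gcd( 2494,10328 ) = 2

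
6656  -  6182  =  474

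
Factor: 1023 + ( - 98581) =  - 2^1* 48779^1=- 97558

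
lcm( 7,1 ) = 7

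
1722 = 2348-626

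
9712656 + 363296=10075952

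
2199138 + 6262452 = 8461590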